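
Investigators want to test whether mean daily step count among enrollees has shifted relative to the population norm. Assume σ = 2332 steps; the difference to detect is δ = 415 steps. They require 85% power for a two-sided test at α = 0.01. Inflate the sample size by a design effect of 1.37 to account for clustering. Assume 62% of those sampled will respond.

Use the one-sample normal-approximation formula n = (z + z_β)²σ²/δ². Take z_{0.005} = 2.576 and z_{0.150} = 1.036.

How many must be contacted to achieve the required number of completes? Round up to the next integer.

n = 911

n = (z_{α/2} + z_β)² · σ² / δ²
  = (2.576 + 1.036)² · 2332² / 415²
  = 13.0465 · 5438224 / 172225
  = 411.96
Design effect: 1.37 × 411.96 = 564.39.
Adjust for 62% response: 564.39 / 0.62 = 910.30.
Round up → n = 911.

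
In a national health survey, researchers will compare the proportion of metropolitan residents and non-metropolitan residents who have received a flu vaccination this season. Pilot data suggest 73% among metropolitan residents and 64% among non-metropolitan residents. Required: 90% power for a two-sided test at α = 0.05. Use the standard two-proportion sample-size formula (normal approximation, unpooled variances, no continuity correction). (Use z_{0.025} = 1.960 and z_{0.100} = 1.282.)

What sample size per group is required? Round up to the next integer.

n = (z_{α/2} + z_β)² · [p₁(1−p₁) + p₂(1−p₂)] / (p₁ − p₂)²
  = (1.960 + 1.282)² · (0.73·0.27 + 0.64·0.36) / (0.09)²
  = (3.242)² · (0.1971 + 0.2304) / 0.0081
  = 10.5106 · 0.4275 / 0.0081
  = 554.72
Round up → n = 555 per group.

n = 555 per group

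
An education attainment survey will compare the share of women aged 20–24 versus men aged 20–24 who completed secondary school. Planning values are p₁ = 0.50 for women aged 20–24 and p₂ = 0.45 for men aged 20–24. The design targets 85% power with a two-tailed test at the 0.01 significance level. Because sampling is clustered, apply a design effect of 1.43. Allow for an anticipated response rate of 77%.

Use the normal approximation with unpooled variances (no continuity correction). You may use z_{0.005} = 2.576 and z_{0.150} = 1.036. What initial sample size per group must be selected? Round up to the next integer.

n = (z_{α/2} + z_β)² · [p₁(1−p₁) + p₂(1−p₂)] / (p₁ − p₂)²
  = (2.576 + 1.036)² · (0.50·0.50 + 0.45·0.55) / (0.05)²
  = (3.612)² · (0.2500 + 0.2475) / 0.0025
  = 13.0465 · 0.4975 / 0.0025
  = 2596.26
Design effect: 1.43 × 2596.26 = 3712.66.
Adjust for 77% response: 3712.66 / 0.77 = 4821.63.
Round up → n = 4822 per group.

n = 4822 per group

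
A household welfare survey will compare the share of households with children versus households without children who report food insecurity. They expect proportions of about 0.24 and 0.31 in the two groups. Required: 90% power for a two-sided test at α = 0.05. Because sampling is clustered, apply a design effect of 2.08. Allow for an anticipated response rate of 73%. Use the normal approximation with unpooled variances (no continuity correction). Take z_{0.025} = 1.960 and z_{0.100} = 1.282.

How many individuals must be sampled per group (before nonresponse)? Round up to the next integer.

n = (z_{α/2} + z_β)² · [p₁(1−p₁) + p₂(1−p₂)] / (p₁ − p₂)²
  = (1.960 + 1.282)² · (0.24·0.76 + 0.31·0.69) / (-0.07)²
  = (3.242)² · (0.1824 + 0.2139) / 0.0049
  = 10.5106 · 0.3963 / 0.0049
  = 850.07
Design effect: 2.08 × 850.07 = 1768.14.
Adjust for 73% response: 1768.14 / 0.73 = 2422.11.
Round up → n = 2423 per group.

n = 2423 per group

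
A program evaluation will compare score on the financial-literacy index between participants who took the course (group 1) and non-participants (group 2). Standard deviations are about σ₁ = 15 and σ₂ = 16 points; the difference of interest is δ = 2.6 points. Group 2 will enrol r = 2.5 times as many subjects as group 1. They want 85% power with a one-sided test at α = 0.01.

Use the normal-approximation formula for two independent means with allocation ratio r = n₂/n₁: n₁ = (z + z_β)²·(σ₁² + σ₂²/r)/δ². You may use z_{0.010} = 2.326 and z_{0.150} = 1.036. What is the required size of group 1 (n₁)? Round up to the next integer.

n₁ = 548

n₁ = (z_α + z_β)² · (σ₁² + σ₂²/r) / δ²
   = (2.326 + 1.036)² · (15² + 16²/2.5) / 2.6²
   = 11.3030 · (225 + 102.4) / 6.76
   = 11.3030 · 327.4 / 6.76
   = 547.43
Round up → n₁ = 548; n₂ = r·n₁ = 2.5 × 548 = 1370.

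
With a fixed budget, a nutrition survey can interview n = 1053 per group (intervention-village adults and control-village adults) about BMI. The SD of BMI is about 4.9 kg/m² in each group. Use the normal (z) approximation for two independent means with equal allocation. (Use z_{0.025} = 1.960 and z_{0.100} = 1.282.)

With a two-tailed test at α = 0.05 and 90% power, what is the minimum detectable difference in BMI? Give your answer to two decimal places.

δ = (z_{α/2} + z_β) · √((σ₁²+σ₂²)/n)
  = (1.960 + 1.282) · √(48.02/1053)
  = 3.242 · √0.0456
  = 3.242 · 0.2135
  = 0.6923

Minimum detectable difference ≈ 0.69 kg/m²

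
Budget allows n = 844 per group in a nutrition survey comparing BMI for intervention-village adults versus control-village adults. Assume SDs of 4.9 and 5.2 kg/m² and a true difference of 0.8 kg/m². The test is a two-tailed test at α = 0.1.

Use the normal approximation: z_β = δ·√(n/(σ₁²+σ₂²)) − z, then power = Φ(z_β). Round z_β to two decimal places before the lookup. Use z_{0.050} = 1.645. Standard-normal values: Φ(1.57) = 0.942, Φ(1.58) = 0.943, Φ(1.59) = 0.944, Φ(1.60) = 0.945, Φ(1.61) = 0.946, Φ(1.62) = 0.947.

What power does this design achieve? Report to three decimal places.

z_β = δ·√(n/(σ₁²+σ₂²)) − z_{α/2}
    = 0.8 · √(844/51.05) − 1.645
    = 0.8 · 4.06606 − 1.645
    = 3.2528 − 1.645 = 1.6078 → 1.61
Power = Φ(1.61) = 0.946.

Power ≈ 0.946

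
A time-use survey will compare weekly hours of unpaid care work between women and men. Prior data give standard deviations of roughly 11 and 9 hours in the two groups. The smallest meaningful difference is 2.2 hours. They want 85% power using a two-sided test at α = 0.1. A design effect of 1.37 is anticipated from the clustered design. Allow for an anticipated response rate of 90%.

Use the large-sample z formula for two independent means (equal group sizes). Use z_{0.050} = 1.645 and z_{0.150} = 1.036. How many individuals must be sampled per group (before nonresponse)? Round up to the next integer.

n = 457 per group

n = (z_{α/2} + z_β)² · (σ₁² + σ₂²) / δ²
  = (1.645 + 1.036)² · (11² + 9² = 202) / 2.2²
  = 7.1878 · 202 / 4.84
  = 299.99
Design effect: 1.37 × 299.99 = 410.98.
Adjust for 90% response: 410.98 / 0.90 = 456.64.
Round up → n = 457 per group.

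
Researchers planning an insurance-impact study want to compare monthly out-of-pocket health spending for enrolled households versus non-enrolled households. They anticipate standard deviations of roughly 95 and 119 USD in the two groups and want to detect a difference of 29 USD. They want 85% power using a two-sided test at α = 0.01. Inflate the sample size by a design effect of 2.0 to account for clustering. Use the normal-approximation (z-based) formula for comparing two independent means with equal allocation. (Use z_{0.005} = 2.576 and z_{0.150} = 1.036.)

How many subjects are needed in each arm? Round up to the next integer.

n = 720 per group

n = (z_{α/2} + z_β)² · (σ₁² + σ₂²) / δ²
  = (2.576 + 1.036)² · (95² + 119² = 23186) / 29²
  = 13.0465 · 23186 / 841
  = 359.69
Design effect: 2.0 × 359.69 = 719.37.
Round up → n = 720 per group.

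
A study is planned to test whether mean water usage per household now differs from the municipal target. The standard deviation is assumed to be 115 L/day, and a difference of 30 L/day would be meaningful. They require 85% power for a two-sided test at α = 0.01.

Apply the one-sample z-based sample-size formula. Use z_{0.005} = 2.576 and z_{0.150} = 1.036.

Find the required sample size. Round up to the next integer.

n = 192

n = (z_{α/2} + z_β)² · σ² / δ²
  = (2.576 + 1.036)² · 115² / 30²
  = 13.0465 · 13225 / 900
  = 191.71
Round up → n = 192.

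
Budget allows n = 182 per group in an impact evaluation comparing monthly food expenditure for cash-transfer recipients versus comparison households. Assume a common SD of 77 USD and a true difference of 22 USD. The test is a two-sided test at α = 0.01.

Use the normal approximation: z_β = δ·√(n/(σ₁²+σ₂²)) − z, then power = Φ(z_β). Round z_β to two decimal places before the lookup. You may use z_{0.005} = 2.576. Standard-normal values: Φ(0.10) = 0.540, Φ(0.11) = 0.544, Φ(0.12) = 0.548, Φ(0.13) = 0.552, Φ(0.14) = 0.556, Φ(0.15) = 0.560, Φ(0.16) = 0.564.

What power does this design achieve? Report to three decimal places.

Power ≈ 0.560

z_β = δ·√(n/(σ₁²+σ₂²)) − z_{α/2}
    = 22 · √(182/11858) − 2.576
    = 22 · 0.12389 − 2.576
    = 2.7255 − 2.576 = 0.1495 → 0.15
Power = Φ(0.15) = 0.560.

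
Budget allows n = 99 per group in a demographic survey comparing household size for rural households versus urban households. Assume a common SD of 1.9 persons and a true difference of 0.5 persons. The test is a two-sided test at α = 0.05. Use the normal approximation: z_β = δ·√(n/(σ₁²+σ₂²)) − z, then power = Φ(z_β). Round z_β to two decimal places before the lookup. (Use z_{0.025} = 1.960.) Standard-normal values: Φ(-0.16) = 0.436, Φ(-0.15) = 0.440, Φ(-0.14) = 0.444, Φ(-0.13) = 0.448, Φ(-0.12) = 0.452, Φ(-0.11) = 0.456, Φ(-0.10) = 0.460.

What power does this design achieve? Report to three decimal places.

z_β = δ·√(n/(σ₁²+σ₂²)) − z_{α/2}
    = 0.5 · √(99/7.22) − 1.960
    = 0.5 · 3.70296 − 1.960
    = 1.8515 − 1.960 = -0.1085 → -0.11
Power = Φ(-0.11) = 0.456.

Power ≈ 0.456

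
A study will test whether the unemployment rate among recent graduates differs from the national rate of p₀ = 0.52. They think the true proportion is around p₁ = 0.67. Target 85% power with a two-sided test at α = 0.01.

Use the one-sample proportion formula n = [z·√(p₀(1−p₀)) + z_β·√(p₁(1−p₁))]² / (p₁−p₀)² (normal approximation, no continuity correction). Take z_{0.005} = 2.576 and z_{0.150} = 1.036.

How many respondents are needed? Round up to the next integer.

n = 140

n = [z_{α/2}·√(p₀q₀) + z_β·√(p₁q₁)]² / (p₁ − p₀)²
  = [2.576·√(0.52·0.48) + 1.036·√(0.67·0.33)]² / (0.15)²
  = [2.576·0.4996 + 1.036·0.4702]² / 0.0225
  = [1.7741]² / 0.0225
  = 139.89
Round up → n = 140.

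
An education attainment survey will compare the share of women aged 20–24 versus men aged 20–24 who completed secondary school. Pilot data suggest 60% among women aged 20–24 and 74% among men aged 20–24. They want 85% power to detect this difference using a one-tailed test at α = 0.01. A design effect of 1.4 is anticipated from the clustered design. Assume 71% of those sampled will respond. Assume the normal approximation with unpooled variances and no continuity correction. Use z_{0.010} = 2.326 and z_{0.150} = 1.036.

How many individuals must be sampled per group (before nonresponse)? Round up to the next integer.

n = 492 per group

n = (z_α + z_β)² · [p₁(1−p₁) + p₂(1−p₂)] / (p₁ − p₂)²
  = (2.326 + 1.036)² · (0.60·0.40 + 0.74·0.26) / (-0.14)²
  = (3.362)² · (0.2400 + 0.1924) / 0.0196
  = 11.3030 · 0.4324 / 0.0196
  = 249.36
Design effect: 1.4 × 249.36 = 349.10.
Adjust for 71% response: 349.10 / 0.71 = 491.69.
Round up → n = 492 per group.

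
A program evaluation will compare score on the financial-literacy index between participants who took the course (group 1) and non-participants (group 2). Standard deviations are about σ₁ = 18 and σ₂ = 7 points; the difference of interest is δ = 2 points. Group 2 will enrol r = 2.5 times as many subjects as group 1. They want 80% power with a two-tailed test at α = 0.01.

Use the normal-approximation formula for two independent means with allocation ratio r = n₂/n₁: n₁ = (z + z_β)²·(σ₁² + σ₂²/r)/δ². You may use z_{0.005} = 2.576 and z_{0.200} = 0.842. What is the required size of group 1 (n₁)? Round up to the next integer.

n₁ = 1004

n₁ = (z_{α/2} + z_β)² · (σ₁² + σ₂²/r) / δ²
   = (2.576 + 0.842)² · (18² + 7²/2.5) / 2²
   = 11.6827 · (324 + 19.6) / 4
   = 11.6827 · 343.6 / 4
   = 1003.55
Round up → n₁ = 1004; n₂ = r·n₁ = 2.5 × 1004 = 2510.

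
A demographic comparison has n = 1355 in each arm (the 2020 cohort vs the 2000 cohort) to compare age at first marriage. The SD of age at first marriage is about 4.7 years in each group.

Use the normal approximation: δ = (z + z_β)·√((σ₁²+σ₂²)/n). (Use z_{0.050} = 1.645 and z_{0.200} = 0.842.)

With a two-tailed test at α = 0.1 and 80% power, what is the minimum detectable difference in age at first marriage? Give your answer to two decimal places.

δ = (z_{α/2} + z_β) · √((σ₁²+σ₂²)/n)
  = (1.645 + 0.842) · √(44.18/1355)
  = 2.487 · √0.03261
  = 2.487 · 0.1806
  = 0.4491

Minimum detectable difference ≈ 0.45 years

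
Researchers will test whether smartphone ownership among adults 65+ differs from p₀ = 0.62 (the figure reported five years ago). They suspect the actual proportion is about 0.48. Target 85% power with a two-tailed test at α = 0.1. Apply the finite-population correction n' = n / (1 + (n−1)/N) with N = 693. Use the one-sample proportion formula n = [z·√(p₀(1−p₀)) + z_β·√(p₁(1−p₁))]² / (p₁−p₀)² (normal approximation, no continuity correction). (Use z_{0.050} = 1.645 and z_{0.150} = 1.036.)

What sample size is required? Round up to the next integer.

n = [z_{α/2}·√(p₀q₀) + z_β·√(p₁q₁)]² / (p₁ − p₀)²
  = [1.645·√(0.62·0.38) + 1.036·√(0.48·0.52)]² / (-0.14)²
  = [1.645·0.4854 + 1.036·0.4996]² / 0.0196
  = [1.3160]² / 0.0196
  = 88.37
Finite-population correction (N = 693): 88.37 / (1 + (88.37 − 1)/693) = 78.47.
Round up → n = 79.

n = 79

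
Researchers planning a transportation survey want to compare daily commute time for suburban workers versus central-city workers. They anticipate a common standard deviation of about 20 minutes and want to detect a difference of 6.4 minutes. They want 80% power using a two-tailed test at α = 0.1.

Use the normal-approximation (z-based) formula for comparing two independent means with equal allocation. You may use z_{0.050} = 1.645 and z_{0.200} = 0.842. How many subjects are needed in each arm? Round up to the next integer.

n = (z_{α/2} + z_β)² · (σ₁² + σ₂²) / δ²
  = (1.645 + 0.842)² · (2·20² = 800) / 6.4²
  = 6.1852 · 800 / 40.96
  = 120.80
Round up → n = 121 per group.

n = 121 per group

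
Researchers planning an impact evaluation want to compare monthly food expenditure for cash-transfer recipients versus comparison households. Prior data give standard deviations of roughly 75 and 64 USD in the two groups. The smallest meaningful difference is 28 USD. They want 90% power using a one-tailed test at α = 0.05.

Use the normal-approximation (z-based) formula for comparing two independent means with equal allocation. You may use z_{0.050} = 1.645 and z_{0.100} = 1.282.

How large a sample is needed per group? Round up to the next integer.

n = 107 per group

n = (z_α + z_β)² · (σ₁² + σ₂²) / δ²
  = (1.645 + 1.282)² · (75² + 64² = 9721) / 28²
  = 8.5673 · 9721 / 784
  = 106.23
Round up → n = 107 per group.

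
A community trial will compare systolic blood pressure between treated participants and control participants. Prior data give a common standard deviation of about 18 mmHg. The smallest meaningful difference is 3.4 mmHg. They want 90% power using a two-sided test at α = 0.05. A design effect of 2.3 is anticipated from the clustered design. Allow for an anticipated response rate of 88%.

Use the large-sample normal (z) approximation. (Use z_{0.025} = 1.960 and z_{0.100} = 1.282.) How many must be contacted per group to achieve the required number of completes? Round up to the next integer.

n = 1540 per group

n = (z_{α/2} + z_β)² · (σ₁² + σ₂²) / δ²
  = (1.960 + 1.282)² · (2·18² = 648) / 3.4²
  = 10.5106 · 648 / 11.56
  = 589.17
Design effect: 2.3 × 589.17 = 1355.10.
Adjust for 88% response: 1355.10 / 0.88 = 1539.89.
Round up → n = 1540 per group.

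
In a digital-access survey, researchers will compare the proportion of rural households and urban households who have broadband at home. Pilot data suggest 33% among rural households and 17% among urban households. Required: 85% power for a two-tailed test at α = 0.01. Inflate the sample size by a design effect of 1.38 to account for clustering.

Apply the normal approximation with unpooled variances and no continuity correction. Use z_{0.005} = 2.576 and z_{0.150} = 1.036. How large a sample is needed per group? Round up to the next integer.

n = 255 per group

n = (z_{α/2} + z_β)² · [p₁(1−p₁) + p₂(1−p₂)] / (p₁ − p₂)²
  = (2.576 + 1.036)² · (0.33·0.67 + 0.17·0.83) / (0.16)²
  = (3.612)² · (0.2211 + 0.1411) / 0.0256
  = 13.0465 · 0.3622 / 0.0256
  = 184.59
Design effect: 1.38 × 184.59 = 254.73.
Round up → n = 255 per group.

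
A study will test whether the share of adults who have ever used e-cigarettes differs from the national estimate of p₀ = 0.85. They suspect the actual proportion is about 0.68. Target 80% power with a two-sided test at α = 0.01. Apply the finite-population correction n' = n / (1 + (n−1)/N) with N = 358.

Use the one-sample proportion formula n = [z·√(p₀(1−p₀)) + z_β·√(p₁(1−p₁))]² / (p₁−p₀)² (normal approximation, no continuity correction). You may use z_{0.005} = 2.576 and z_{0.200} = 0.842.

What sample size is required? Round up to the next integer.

n = 52

n = [z_{α/2}·√(p₀q₀) + z_β·√(p₁q₁)]² / (p₁ − p₀)²
  = [2.576·√(0.85·0.15) + 0.842·√(0.68·0.32)]² / (-0.17)²
  = [2.576·0.3571 + 0.842·0.4665]² / 0.0289
  = [1.3126]² / 0.0289
  = 59.62
Finite-population correction (N = 358): 59.62 / (1 + (59.62 − 1)/358) = 51.23.
Round up → n = 52.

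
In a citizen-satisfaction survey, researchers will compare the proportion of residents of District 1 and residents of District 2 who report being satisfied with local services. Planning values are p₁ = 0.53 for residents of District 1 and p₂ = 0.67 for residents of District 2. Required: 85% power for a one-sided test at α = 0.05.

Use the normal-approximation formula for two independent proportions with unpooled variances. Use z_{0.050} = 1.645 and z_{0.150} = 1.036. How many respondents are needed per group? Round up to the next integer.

n = (z_α + z_β)² · [p₁(1−p₁) + p₂(1−p₂)] / (p₁ − p₂)²
  = (1.645 + 1.036)² · (0.53·0.47 + 0.67·0.33) / (-0.14)²
  = (2.681)² · (0.2491 + 0.2211) / 0.0196
  = 7.1878 · 0.4702 / 0.0196
  = 172.43
Round up → n = 173 per group.

n = 173 per group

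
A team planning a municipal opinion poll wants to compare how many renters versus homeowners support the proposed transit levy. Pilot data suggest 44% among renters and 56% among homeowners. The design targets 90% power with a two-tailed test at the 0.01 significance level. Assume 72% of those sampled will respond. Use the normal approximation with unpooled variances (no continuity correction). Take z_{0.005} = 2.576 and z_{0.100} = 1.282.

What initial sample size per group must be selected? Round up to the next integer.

n = (z_{α/2} + z_β)² · [p₁(1−p₁) + p₂(1−p₂)] / (p₁ − p₂)²
  = (2.576 + 1.282)² · (0.44·0.56 + 0.56·0.44) / (-0.12)²
  = (3.858)² · (0.2464 + 0.2464) / 0.0144
  = 14.8842 · 0.4928 / 0.0144
  = 509.37
Adjust for 72% response: 509.37 / 0.72 = 707.46.
Round up → n = 708 per group.

n = 708 per group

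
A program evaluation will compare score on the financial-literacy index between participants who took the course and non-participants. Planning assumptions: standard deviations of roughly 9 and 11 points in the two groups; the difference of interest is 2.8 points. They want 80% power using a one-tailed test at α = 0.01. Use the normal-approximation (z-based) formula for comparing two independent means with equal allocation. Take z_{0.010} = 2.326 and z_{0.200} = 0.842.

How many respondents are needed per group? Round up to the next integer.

n = (z_α + z_β)² · (σ₁² + σ₂²) / δ²
  = (2.326 + 0.842)² · (9² + 11² = 202) / 2.8²
  = 10.0362 · 202 / 7.84
  = 258.59
Round up → n = 259 per group.

n = 259 per group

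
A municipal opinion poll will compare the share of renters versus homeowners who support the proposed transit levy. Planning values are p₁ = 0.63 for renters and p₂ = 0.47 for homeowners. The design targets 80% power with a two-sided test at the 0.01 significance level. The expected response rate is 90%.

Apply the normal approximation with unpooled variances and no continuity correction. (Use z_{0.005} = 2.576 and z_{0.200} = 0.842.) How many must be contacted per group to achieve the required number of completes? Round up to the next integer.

n = (z_{α/2} + z_β)² · [p₁(1−p₁) + p₂(1−p₂)] / (p₁ − p₂)²
  = (2.576 + 0.842)² · (0.63·0.37 + 0.47·0.53) / (0.16)²
  = (3.418)² · (0.2331 + 0.2491) / 0.0256
  = 11.6827 · 0.4822 / 0.0256
  = 220.06
Adjust for 90% response: 220.06 / 0.90 = 244.51.
Round up → n = 245 per group.

n = 245 per group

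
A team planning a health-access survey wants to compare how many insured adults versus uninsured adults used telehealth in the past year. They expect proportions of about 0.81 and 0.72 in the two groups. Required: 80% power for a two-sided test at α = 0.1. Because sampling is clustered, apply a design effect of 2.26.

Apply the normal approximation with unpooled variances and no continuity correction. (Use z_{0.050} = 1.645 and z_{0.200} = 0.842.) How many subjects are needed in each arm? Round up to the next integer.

n = 614 per group

n = (z_{α/2} + z_β)² · [p₁(1−p₁) + p₂(1−p₂)] / (p₁ − p₂)²
  = (1.645 + 0.842)² · (0.81·0.19 + 0.72·0.28) / (0.09)²
  = (2.487)² · (0.1539 + 0.2016) / 0.0081
  = 6.1852 · 0.3555 / 0.0081
  = 271.46
Design effect: 2.26 × 271.46 = 613.50.
Round up → n = 614 per group.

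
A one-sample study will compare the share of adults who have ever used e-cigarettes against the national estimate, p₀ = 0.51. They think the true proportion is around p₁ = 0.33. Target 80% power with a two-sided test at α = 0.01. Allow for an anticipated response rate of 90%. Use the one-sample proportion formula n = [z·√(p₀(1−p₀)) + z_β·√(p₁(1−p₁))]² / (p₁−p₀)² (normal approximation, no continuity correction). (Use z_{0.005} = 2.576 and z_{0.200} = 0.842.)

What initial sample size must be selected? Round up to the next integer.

n = [z_{α/2}·√(p₀q₀) + z_β·√(p₁q₁)]² / (p₁ − p₀)²
  = [2.576·√(0.51·0.49) + 0.842·√(0.33·0.67)]² / (-0.18)²
  = [2.576·0.4999 + 0.842·0.4702]² / 0.0324
  = [1.6837]² / 0.0324
  = 87.49
Adjust for 90% response: 87.49 / 0.90 = 97.21.
Round up → n = 98.

n = 98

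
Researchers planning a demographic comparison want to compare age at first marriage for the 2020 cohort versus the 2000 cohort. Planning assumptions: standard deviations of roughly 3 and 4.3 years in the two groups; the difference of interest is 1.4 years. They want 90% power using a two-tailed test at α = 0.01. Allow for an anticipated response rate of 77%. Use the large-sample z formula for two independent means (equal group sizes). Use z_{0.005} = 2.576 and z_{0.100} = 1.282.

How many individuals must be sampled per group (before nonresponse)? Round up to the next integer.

n = (z_{α/2} + z_β)² · (σ₁² + σ₂²) / δ²
  = (2.576 + 1.282)² · (3² + 4.3² = 27.49) / 1.4²
  = 14.8842 · 27.49 / 1.96
  = 208.76
Adjust for 77% response: 208.76 / 0.77 = 271.11.
Round up → n = 272 per group.

n = 272 per group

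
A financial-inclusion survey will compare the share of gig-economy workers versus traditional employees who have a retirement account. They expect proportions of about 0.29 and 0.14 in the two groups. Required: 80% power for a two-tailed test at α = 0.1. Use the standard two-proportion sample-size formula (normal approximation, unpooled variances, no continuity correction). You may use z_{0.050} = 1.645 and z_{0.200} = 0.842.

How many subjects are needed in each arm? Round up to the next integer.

n = 90 per group

n = (z_{α/2} + z_β)² · [p₁(1−p₁) + p₂(1−p₂)] / (p₁ − p₂)²
  = (1.645 + 0.842)² · (0.29·0.71 + 0.14·0.86) / (0.15)²
  = (2.487)² · (0.2059 + 0.1204) / 0.0225
  = 6.1852 · 0.3263 / 0.0225
  = 89.70
Round up → n = 90 per group.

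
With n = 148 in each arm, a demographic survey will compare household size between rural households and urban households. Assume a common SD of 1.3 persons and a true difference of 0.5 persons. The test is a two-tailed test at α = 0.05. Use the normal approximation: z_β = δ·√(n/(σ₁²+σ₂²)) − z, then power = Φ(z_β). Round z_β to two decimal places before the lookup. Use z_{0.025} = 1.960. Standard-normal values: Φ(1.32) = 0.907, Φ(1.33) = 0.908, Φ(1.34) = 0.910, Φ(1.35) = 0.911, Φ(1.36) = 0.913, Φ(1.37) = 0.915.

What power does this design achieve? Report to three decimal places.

Power ≈ 0.911

z_β = δ·√(n/(σ₁²+σ₂²)) − z_{α/2}
    = 0.5 · √(148/3.38) − 1.960
    = 0.5 · 6.61717 − 1.960
    = 3.3086 − 1.960 = 1.3486 → 1.35
Power = Φ(1.35) = 0.911.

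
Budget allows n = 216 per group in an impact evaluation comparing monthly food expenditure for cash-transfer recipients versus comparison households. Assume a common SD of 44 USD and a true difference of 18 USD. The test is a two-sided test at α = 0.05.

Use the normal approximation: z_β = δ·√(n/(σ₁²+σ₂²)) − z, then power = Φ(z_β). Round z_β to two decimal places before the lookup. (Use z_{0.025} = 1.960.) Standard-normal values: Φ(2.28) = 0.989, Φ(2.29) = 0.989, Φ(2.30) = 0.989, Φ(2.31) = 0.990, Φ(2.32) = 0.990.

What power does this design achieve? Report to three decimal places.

z_β = δ·√(n/(σ₁²+σ₂²)) − z_{α/2}
    = 18 · √(216/3872) − 1.960
    = 18 · 0.23619 − 1.960
    = 4.2514 − 1.960 = 2.2914 → 2.29
Power = Φ(2.29) = 0.989.

Power ≈ 0.989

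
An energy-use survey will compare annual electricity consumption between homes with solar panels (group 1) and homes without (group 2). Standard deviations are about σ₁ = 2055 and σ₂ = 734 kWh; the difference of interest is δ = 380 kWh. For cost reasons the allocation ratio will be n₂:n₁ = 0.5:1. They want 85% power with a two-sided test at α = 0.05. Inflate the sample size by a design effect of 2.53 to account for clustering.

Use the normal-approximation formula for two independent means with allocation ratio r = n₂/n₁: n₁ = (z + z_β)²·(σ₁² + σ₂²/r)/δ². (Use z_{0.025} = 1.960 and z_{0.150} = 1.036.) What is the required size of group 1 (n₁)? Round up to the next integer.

n₁ = 834

n₁ = (z_{α/2} + z_β)² · (σ₁² + σ₂²/r) / δ²
   = (1.960 + 1.036)² · (2055² + 734²/0.5) / 380²
   = 8.9760 · (4223025 + 1077512) / 144400
   = 8.9760 · 5300537 / 144400
   = 329.49
Design effect: 2.53 × 329.49 = 833.60.
Round up → n₁ = 834; n₂ = r·n₁ = 0.5 × 834 = 417.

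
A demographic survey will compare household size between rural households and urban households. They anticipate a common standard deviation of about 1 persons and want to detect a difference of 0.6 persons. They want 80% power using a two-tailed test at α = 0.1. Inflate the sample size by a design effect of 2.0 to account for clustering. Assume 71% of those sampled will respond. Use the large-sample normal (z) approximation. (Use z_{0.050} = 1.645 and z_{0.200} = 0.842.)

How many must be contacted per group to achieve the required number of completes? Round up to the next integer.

n = 97 per group

n = (z_{α/2} + z_β)² · (σ₁² + σ₂²) / δ²
  = (1.645 + 0.842)² · (2·1² = 2) / 0.6²
  = 6.1852 · 2 / 0.36
  = 34.36
Design effect: 2.0 × 34.36 = 68.72.
Adjust for 71% response: 68.72 / 0.71 = 96.79.
Round up → n = 97 per group.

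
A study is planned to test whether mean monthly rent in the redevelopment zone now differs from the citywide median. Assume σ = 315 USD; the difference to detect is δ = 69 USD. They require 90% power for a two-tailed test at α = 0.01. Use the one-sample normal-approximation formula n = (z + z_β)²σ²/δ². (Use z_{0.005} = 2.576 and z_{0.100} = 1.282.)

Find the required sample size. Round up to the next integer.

n = (z_{α/2} + z_β)² · σ² / δ²
  = (2.576 + 1.282)² · 315² / 69²
  = 14.8842 · 99225 / 4761
  = 310.20
Round up → n = 311.

n = 311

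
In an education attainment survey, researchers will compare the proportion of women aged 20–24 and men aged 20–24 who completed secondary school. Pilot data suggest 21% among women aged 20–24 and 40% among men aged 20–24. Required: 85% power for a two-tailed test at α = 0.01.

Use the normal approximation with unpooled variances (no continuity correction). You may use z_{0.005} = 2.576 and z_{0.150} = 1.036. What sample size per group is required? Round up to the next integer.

n = 147 per group

n = (z_{α/2} + z_β)² · [p₁(1−p₁) + p₂(1−p₂)] / (p₁ − p₂)²
  = (2.576 + 1.036)² · (0.21·0.79 + 0.40·0.60) / (-0.19)²
  = (3.612)² · (0.1659 + 0.2400) / 0.0361
  = 13.0465 · 0.4059 / 0.0361
  = 146.69
Round up → n = 147 per group.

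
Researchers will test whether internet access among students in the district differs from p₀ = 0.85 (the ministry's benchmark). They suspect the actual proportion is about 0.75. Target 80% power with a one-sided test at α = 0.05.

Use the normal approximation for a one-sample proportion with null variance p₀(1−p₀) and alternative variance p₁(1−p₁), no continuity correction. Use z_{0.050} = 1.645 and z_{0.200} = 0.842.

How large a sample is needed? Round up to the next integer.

n = 91

n = [z_α·√(p₀q₀) + z_β·√(p₁q₁)]² / (p₁ − p₀)²
  = [1.645·√(0.85·0.15) + 0.842·√(0.75·0.25)]² / (-0.10)²
  = [1.645·0.3571 + 0.842·0.4330]² / 0.0100
  = [0.9520]² / 0.0100
  = 90.63
Round up → n = 91.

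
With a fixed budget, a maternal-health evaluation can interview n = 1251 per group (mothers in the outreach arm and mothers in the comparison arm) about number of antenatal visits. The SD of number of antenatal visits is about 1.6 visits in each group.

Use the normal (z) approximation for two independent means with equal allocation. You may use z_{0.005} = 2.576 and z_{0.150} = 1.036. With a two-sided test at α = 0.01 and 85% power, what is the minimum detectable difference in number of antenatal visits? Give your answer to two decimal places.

δ = (z_{α/2} + z_β) · √((σ₁²+σ₂²)/n)
  = (2.576 + 1.036) · √(5.12/1251)
  = 3.612 · √0.00409
  = 3.612 · 0.0640
  = 0.2311

Minimum detectable difference ≈ 0.23 visits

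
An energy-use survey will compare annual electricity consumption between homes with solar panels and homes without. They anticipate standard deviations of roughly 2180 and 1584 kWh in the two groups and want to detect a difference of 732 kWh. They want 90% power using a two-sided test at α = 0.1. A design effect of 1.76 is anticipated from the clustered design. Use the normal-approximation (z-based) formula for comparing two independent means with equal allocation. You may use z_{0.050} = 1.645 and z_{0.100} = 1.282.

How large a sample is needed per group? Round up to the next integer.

n = 205 per group

n = (z_{α/2} + z_β)² · (σ₁² + σ₂²) / δ²
  = (1.645 + 1.282)² · (2180² + 1584² = 7261456) / 732²
  = 8.5673 · 7261456 / 535824
  = 116.10
Design effect: 1.76 × 116.10 = 204.34.
Round up → n = 205 per group.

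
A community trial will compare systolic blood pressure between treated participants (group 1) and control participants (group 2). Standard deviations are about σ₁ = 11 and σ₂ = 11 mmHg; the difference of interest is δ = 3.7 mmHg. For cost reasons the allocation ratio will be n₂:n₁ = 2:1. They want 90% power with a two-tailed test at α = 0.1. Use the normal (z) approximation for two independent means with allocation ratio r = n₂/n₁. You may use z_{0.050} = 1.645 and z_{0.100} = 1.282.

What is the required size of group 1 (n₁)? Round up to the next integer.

n₁ = (z_{α/2} + z_β)² · (σ₁² + σ₂²/r) / δ²
   = (1.645 + 1.282)² · (11² + 11²/2) / 3.7²
   = 8.5673 · (121 + 60.5) / 13.69
   = 8.5673 · 181.5 / 13.69
   = 113.58
Round up → n₁ = 114; n₂ = r·n₁ = 2 × 114 = 228.

n₁ = 114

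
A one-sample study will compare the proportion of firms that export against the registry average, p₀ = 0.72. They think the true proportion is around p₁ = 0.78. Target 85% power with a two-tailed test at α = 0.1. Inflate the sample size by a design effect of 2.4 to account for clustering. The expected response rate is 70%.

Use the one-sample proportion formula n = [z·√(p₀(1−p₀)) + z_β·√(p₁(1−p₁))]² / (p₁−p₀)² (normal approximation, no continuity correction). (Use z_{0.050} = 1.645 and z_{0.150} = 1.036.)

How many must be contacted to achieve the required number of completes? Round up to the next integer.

n = 1299

n = [z_{α/2}·√(p₀q₀) + z_β·√(p₁q₁)]² / (p₁ − p₀)²
  = [1.645·√(0.72·0.28) + 1.036·√(0.78·0.22)]² / (0.06)²
  = [1.645·0.4490 + 1.036·0.4142]² / 0.0036
  = [1.1678]² / 0.0036
  = 378.80
Design effect: 2.4 × 378.80 = 909.11.
Adjust for 70% response: 909.11 / 0.70 = 1298.73.
Round up → n = 1299.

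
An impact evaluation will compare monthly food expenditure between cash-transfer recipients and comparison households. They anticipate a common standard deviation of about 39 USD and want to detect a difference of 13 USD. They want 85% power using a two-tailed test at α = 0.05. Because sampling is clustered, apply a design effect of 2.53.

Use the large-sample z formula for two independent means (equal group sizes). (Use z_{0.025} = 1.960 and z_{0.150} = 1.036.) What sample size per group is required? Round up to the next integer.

n = (z_{α/2} + z_β)² · (σ₁² + σ₂²) / δ²
  = (1.960 + 1.036)² · (2·39² = 3042) / 13²
  = 8.9760 · 3042 / 169
  = 161.57
Design effect: 2.53 × 161.57 = 408.77.
Round up → n = 409 per group.

n = 409 per group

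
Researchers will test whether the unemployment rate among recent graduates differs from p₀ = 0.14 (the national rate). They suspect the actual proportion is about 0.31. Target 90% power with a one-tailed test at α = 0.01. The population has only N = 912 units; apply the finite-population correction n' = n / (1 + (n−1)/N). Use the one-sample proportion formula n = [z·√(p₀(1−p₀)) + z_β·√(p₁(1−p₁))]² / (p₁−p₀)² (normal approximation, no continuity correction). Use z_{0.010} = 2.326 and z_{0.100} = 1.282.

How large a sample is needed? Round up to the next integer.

n = 64

n = [z_α·√(p₀q₀) + z_β·√(p₁q₁)]² / (p₁ − p₀)²
  = [2.326·√(0.14·0.86) + 1.282·√(0.31·0.69)]² / (0.17)²
  = [2.326·0.3470 + 1.282·0.4625]² / 0.0289
  = [1.4000]² / 0.0289
  = 67.82
Finite-population correction (N = 912): 67.82 / (1 + (67.82 − 1)/912) = 63.19.
Round up → n = 64.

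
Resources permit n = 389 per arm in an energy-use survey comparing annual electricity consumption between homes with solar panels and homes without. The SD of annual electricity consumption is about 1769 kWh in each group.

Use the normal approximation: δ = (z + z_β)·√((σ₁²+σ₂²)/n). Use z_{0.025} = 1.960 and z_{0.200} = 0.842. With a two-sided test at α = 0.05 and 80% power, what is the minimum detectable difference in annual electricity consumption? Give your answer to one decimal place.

Minimum detectable difference ≈ 355.4 kWh

δ = (z_{α/2} + z_β) · √((σ₁²+σ₂²)/n)
  = (1.960 + 0.842) · √(6258722/389)
  = 2.802 · √16089.3
  = 2.802 · 126.8434
  = 355.4153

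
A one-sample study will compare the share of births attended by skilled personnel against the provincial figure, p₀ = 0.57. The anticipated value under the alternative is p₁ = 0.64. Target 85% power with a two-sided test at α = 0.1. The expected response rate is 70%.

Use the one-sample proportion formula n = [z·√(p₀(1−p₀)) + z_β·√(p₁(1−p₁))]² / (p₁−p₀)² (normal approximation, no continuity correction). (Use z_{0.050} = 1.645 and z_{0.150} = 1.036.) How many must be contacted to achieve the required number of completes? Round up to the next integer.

n = [z_{α/2}·√(p₀q₀) + z_β·√(p₁q₁)]² / (p₁ − p₀)²
  = [1.645·√(0.57·0.43) + 1.036·√(0.64·0.36)]² / (0.07)²
  = [1.645·0.4951 + 1.036·0.4800]² / 0.0049
  = [1.3117]² / 0.0049
  = 351.12
Adjust for 70% response: 351.12 / 0.70 = 501.60.
Round up → n = 502.

n = 502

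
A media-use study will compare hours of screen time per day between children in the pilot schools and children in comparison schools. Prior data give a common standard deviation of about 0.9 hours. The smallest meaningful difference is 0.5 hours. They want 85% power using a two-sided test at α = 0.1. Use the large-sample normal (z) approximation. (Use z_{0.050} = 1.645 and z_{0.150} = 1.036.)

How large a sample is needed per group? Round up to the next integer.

n = 47 per group

n = (z_{α/2} + z_β)² · (σ₁² + σ₂²) / δ²
  = (1.645 + 1.036)² · (2·0.9² = 1.62) / 0.5²
  = 7.1878 · 1.62 / 0.25
  = 46.58
Round up → n = 47 per group.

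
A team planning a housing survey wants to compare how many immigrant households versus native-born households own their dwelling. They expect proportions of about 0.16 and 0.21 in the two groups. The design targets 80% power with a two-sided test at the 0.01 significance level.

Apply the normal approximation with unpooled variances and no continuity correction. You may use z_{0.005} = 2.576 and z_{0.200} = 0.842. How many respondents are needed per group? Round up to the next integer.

n = (z_{α/2} + z_β)² · [p₁(1−p₁) + p₂(1−p₂)] / (p₁ − p₂)²
  = (2.576 + 0.842)² · (0.16·0.84 + 0.21·0.79) / (-0.05)²
  = (3.418)² · (0.1344 + 0.1659) / 0.0025
  = 11.6827 · 0.3003 / 0.0025
  = 1403.33
Round up → n = 1404 per group.

n = 1404 per group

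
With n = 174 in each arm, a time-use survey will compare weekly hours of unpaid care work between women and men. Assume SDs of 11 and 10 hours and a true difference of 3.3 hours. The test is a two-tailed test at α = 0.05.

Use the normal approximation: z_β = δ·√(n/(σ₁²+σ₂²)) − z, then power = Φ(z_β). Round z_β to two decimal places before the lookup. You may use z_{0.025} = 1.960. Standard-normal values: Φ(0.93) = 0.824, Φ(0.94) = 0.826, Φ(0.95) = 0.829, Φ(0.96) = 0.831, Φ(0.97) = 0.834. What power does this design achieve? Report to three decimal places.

z_β = δ·√(n/(σ₁²+σ₂²)) − z_{α/2}
    = 3.3 · √(174/221) − 1.960
    = 3.3 · 0.88732 − 1.960
    = 2.9281 − 1.960 = 0.9681 → 0.97
Power = Φ(0.97) = 0.834.

Power ≈ 0.834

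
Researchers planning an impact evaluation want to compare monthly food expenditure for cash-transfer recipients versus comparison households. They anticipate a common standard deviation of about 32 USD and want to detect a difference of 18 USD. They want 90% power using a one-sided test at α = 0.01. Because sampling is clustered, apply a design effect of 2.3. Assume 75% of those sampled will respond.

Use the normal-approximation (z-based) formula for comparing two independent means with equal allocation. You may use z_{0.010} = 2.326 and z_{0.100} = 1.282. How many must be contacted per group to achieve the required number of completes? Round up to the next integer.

n = 253 per group

n = (z_α + z_β)² · (σ₁² + σ₂²) / δ²
  = (2.326 + 1.282)² · (2·32² = 2048) / 18²
  = 13.0177 · 2048 / 324
  = 82.28
Design effect: 2.3 × 82.28 = 189.25.
Adjust for 75% response: 189.25 / 0.75 = 252.34.
Round up → n = 253 per group.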